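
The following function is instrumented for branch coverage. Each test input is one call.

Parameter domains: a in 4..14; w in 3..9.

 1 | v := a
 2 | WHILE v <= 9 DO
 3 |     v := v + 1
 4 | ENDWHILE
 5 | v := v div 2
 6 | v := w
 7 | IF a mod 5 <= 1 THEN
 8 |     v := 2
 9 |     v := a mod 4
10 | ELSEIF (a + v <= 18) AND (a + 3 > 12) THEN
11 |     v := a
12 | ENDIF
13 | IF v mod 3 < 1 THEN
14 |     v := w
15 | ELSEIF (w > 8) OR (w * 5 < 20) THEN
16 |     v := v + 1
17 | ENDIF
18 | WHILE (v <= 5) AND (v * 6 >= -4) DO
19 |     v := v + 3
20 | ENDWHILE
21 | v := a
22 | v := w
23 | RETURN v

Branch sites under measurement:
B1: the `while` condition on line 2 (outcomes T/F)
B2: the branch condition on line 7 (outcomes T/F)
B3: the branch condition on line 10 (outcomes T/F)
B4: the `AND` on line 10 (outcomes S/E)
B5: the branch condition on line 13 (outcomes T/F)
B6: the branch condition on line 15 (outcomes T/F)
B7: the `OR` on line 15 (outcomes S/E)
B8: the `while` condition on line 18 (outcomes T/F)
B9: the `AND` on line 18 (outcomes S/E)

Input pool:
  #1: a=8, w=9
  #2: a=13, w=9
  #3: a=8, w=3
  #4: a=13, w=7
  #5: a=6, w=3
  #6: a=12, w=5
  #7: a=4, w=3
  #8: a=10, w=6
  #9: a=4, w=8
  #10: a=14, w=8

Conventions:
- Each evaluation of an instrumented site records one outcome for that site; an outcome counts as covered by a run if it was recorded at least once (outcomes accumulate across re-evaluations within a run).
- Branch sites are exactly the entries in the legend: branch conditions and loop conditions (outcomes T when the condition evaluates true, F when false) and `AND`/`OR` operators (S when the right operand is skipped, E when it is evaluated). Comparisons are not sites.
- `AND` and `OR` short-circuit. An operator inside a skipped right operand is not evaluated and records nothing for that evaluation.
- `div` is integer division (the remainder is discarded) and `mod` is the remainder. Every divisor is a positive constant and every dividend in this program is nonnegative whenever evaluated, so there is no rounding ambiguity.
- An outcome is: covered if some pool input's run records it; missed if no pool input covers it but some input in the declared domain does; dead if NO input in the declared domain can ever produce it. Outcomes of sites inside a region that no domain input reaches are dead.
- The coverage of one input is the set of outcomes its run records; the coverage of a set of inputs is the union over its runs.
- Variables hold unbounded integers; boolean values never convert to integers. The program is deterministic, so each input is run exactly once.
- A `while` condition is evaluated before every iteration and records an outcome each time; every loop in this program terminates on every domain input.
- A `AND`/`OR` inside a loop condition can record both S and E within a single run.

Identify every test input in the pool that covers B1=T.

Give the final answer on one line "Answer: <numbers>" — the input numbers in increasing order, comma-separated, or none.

input #1 (a=8, w=9): covers B1=T
input #2 (a=13, w=9): misses B1=T
input #3 (a=8, w=3): covers B1=T
input #4 (a=13, w=7): misses B1=T
input #5 (a=6, w=3): covers B1=T
input #6 (a=12, w=5): misses B1=T
input #7 (a=4, w=3): covers B1=T
input #8 (a=10, w=6): misses B1=T
input #9 (a=4, w=8): covers B1=T
input #10 (a=14, w=8): misses B1=T

Answer: 1, 3, 5, 7, 9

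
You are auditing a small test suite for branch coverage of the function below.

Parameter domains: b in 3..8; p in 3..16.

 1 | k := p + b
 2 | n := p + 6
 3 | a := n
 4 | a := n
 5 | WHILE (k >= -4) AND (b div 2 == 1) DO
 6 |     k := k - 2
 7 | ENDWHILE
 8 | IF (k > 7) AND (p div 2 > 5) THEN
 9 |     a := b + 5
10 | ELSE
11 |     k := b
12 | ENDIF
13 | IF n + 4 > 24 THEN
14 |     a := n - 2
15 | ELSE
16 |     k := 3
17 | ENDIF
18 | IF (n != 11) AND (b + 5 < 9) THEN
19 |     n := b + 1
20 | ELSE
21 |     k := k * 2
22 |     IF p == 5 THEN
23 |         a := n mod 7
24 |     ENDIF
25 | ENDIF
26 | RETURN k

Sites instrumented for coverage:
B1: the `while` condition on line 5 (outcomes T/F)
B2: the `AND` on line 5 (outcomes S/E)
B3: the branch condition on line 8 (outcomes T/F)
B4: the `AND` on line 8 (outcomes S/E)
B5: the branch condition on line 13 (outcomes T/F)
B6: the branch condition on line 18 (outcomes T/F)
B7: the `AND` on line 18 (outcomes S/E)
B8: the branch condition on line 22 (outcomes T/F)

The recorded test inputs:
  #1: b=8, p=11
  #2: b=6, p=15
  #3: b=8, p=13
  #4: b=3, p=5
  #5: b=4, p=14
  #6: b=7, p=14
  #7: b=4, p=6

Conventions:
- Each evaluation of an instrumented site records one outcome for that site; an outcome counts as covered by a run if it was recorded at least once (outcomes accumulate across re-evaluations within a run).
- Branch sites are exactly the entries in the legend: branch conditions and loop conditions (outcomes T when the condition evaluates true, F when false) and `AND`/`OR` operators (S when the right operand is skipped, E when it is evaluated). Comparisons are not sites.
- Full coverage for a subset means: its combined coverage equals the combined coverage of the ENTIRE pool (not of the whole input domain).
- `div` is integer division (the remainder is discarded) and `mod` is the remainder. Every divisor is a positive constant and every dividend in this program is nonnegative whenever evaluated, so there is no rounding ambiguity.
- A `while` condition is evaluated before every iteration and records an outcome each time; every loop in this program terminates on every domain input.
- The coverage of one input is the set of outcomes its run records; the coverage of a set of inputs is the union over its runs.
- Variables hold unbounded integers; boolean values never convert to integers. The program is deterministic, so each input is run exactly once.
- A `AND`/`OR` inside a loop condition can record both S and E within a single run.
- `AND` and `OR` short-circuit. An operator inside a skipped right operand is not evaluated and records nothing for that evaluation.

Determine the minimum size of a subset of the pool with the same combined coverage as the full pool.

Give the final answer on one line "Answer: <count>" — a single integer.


test 1 (b=8, p=11) hits B1=F, B2=E, B3=F, B4=E, B5=F, B6=F, B7=E, B8=F
test 2 (b=6, p=15) hits B1=F, B2=E, B3=T, B4=E, B5=T, B6=F, B7=E, B8=F
test 3 (b=8, p=13) hits B1=F, B2=E, B3=T, B4=E, B5=F, B6=F, B7=E, B8=F
test 4 (b=3, p=5) hits B1=T, B1=F, B2=S, B2=E, B3=F, B4=S, B5=F, B6=F, B7=S, B8=T
test 5 (b=4, p=14) hits B1=F, B2=E, B3=T, B4=E, B5=F, B6=F, B7=E, B8=F
test 6 (b=7, p=14) hits B1=F, B2=E, B3=T, B4=E, B5=F, B6=F, B7=E, B8=F
test 7 (b=4, p=6) hits B1=F, B2=E, B3=F, B4=E, B5=F, B6=F, B7=E, B8=F
pool-wide coverage (15 outcomes): B1=T, B1=F, B2=S, B2=E, B3=T, B3=F, B4=S, B4=E, B5=T, B5=F, B6=F, B7=S, B7=E, B8=T, B8=F
checked all size-1 subsets: none covers 15 outcomes (max 10/15)
inputs {2, 4} (size 2) cover everything; no size-2 subset with a lexicographically smaller index list covers all 15
Answer: 2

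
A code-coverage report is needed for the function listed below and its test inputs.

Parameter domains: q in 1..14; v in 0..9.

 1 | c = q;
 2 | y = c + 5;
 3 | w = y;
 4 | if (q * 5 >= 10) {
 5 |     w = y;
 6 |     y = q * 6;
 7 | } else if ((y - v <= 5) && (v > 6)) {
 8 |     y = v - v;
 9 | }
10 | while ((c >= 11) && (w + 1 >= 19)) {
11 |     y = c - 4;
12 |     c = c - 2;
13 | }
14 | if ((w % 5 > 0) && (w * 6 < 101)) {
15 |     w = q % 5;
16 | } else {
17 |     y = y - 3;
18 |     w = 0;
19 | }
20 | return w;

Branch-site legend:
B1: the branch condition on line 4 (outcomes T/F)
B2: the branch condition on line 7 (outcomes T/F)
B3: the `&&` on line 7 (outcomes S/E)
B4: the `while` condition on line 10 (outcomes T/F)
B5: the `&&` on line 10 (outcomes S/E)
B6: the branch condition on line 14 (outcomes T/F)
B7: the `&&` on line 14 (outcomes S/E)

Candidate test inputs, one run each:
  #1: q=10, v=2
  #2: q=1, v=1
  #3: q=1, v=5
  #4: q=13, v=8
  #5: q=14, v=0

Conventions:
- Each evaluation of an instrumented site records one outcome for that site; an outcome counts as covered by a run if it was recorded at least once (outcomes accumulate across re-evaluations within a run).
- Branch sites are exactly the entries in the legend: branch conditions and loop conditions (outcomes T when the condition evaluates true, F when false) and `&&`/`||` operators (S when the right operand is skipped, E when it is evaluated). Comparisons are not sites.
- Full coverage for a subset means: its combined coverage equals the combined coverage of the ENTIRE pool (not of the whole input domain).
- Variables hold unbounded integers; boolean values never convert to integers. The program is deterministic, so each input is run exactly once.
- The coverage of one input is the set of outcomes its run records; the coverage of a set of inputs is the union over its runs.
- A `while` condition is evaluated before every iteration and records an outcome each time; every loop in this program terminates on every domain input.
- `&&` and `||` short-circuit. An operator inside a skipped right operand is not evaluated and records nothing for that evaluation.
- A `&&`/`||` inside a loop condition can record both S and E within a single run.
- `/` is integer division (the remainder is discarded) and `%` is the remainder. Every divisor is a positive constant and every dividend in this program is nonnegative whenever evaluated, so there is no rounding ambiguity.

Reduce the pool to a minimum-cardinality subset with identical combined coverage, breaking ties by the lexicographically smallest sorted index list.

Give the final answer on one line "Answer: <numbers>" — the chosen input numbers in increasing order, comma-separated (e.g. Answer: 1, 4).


test 1 (q=10, v=2) hits B1=T, B4=F, B5=S, B6=F, B7=S
test 2 (q=1, v=1) hits B1=F, B2=F, B3=E, B4=F, B5=S, B6=T, B7=E
test 3 (q=1, v=5) hits B1=F, B2=F, B3=E, B4=F, B5=S, B6=T, B7=E
test 4 (q=13, v=8) hits B1=T, B4=T, B4=F, B5=S, B5=E, B6=F, B7=E
test 5 (q=14, v=0) hits B1=T, B4=T, B4=F, B5=S, B5=E, B6=F, B7=E
union over all inputs: B1=T, B1=F, B2=F, B3=E, B4=T, B4=F, B5=S, B5=E, B6=T, B6=F, B7=S, B7=E (12 outcomes)
checked all size-1 subsets: none covers 12 outcomes (max 7/12)
checked all size-2 subsets: none covers 12 outcomes (max 11/12)
size 3: inputs {1, 2, 4} cover all 12 outcomes, and no lexicographically smaller subset of this size does
Answer: 1, 2, 4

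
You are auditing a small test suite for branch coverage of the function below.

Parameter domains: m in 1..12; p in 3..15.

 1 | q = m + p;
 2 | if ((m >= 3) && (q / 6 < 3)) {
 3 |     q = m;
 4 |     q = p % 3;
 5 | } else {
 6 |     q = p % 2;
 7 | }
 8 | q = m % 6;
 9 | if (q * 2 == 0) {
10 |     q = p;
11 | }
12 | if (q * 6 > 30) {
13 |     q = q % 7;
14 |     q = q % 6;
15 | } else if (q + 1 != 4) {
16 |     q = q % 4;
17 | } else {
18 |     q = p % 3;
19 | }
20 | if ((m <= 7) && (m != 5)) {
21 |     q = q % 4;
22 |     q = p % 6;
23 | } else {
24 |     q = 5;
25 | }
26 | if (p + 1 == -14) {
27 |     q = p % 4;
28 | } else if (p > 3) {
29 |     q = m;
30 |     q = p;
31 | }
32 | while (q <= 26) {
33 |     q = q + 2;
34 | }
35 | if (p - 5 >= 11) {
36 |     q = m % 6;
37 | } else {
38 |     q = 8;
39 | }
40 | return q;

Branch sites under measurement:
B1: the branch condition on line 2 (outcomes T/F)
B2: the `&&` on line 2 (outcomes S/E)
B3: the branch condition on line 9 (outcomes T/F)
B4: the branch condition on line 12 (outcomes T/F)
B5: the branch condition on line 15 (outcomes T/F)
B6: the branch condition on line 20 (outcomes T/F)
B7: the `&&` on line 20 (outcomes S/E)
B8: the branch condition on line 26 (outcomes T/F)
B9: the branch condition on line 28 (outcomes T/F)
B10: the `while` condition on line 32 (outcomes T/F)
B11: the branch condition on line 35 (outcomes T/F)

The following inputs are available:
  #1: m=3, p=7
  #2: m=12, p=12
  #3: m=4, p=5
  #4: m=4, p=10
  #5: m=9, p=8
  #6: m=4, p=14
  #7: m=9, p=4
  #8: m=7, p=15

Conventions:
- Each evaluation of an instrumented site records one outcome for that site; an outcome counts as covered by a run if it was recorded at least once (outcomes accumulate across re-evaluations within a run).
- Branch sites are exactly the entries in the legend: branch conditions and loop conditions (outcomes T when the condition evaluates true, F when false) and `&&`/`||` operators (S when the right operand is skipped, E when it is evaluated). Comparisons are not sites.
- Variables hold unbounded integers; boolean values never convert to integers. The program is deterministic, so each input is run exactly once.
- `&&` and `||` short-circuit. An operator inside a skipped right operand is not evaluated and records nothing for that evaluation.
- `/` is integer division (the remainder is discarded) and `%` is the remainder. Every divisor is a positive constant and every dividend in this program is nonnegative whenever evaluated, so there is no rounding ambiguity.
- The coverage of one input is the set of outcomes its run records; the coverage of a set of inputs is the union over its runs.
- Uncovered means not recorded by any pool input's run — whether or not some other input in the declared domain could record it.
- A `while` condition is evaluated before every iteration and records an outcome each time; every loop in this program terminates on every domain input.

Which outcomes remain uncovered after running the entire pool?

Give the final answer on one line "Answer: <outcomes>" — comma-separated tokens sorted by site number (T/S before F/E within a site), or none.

input #1, m=3, p=7: events B2->E, B1->T, B3->F, B4->F, B5->F, B7->E, B6->T, B8->F, B9->T, B10->T, B10->T, B10->T, B10->T, B10->T, ...; outcomes B1=T, B2=E, B3=F, B4=F, B5=F, B6=T, B7=E, B8=F, B9=T, B10=T, B10=F, B11=F
input #2, m=12, p=12: events B2->E, B1->F, B3->T, B4->T, B7->S, B6->F, B8->F, B9->T, B10->T, B10->T, B10->T, B10->T, B10->T, B10->T, ...; outcomes B1=F, B2=E, B3=T, B4=T, B6=F, B7=S, B8=F, B9=T, B10=T, B10=F, B11=F
input #3, m=4, p=5: events B2->E, B1->T, B3->F, B4->F, B5->T, B7->E, B6->T, B8->F, B9->T, B10->T, B10->T, B10->T, B10->T, B10->T, ...; outcomes B1=T, B2=E, B3=F, B4=F, B5=T, B6=T, B7=E, B8=F, B9=T, B10=T, B10=F, B11=F
input #4, m=4, p=10: events B2->E, B1->T, B3->F, B4->F, B5->T, B7->E, B6->T, B8->F, B9->T, B10->T, B10->T, B10->T, B10->T, B10->T, ...; outcomes B1=T, B2=E, B3=F, B4=F, B5=T, B6=T, B7=E, B8=F, B9=T, B10=T, B10=F, B11=F
input #5, m=9, p=8: events B2->E, B1->T, B3->F, B4->F, B5->F, B7->S, B6->F, B8->F, B9->T, B10->T, B10->T, B10->T, B10->T, B10->T, ...; outcomes B1=T, B2=E, B3=F, B4=F, B5=F, B6=F, B7=S, B8=F, B9=T, B10=T, B10=F, B11=F
input #6, m=4, p=14: events B2->E, B1->F, B3->F, B4->F, B5->T, B7->E, B6->T, B8->F, B9->T, B10->T, B10->T, B10->T, B10->T, B10->T, ...; outcomes B1=F, B2=E, B3=F, B4=F, B5=T, B6=T, B7=E, B8=F, B9=T, B10=T, B10=F, B11=F
input #7, m=9, p=4: events B2->E, B1->T, B3->F, B4->F, B5->F, B7->S, B6->F, B8->F, B9->T, B10->T, B10->T, B10->T, B10->T, B10->T, ...; outcomes B1=T, B2=E, B3=F, B4=F, B5=F, B6=F, B7=S, B8=F, B9=T, B10=T, B10=F, B11=F
input #8, m=7, p=15: events B2->E, B1->F, B3->F, B4->F, B5->T, B7->E, B6->T, B8->F, B9->T, B10->T, B10->T, B10->T, B10->T, B10->T, ...; outcomes B1=F, B2=E, B3=F, B4=F, B5=T, B6=T, B7=E, B8=F, B9=T, B10=T, B10=F, B11=F
union over the pool: B1=T, B1=F, B2=E, B3=T, B3=F, B4=T, B4=F, B5=T, B5=F, B6=T, B6=F, B7=S, B7=E, B8=F, B9=T, B10=T, B10=F, B11=F
uncovered (4 of 22): B2=S, B8=T, B9=F, B11=T

Answer: B2=S, B8=T, B9=F, B11=T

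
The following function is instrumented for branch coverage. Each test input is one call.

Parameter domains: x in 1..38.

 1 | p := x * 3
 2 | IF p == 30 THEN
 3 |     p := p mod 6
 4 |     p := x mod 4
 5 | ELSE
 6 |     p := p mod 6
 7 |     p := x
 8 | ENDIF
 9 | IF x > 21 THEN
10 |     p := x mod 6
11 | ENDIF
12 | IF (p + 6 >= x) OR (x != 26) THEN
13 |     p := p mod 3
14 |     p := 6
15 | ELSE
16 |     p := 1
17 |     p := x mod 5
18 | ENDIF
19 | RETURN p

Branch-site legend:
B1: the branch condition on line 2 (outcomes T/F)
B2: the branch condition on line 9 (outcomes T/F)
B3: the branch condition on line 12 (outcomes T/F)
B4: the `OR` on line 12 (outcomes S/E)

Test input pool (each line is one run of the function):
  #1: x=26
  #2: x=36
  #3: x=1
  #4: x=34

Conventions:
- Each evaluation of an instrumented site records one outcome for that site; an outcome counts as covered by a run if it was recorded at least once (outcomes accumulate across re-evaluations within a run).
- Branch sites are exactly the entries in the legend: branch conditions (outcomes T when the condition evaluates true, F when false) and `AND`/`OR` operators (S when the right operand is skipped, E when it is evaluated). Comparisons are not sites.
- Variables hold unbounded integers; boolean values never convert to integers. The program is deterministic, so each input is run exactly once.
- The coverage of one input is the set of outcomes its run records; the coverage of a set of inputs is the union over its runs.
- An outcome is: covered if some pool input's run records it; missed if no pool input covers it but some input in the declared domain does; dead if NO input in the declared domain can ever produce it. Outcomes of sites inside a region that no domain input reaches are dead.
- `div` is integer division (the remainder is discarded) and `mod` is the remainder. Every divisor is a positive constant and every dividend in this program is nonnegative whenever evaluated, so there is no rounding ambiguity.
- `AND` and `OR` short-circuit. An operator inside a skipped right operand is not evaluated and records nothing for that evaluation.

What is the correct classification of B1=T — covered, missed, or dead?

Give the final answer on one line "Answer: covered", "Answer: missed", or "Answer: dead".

no pool input records B1=T
but domain input (x=10) does record it -> reachable, so missed

Answer: missed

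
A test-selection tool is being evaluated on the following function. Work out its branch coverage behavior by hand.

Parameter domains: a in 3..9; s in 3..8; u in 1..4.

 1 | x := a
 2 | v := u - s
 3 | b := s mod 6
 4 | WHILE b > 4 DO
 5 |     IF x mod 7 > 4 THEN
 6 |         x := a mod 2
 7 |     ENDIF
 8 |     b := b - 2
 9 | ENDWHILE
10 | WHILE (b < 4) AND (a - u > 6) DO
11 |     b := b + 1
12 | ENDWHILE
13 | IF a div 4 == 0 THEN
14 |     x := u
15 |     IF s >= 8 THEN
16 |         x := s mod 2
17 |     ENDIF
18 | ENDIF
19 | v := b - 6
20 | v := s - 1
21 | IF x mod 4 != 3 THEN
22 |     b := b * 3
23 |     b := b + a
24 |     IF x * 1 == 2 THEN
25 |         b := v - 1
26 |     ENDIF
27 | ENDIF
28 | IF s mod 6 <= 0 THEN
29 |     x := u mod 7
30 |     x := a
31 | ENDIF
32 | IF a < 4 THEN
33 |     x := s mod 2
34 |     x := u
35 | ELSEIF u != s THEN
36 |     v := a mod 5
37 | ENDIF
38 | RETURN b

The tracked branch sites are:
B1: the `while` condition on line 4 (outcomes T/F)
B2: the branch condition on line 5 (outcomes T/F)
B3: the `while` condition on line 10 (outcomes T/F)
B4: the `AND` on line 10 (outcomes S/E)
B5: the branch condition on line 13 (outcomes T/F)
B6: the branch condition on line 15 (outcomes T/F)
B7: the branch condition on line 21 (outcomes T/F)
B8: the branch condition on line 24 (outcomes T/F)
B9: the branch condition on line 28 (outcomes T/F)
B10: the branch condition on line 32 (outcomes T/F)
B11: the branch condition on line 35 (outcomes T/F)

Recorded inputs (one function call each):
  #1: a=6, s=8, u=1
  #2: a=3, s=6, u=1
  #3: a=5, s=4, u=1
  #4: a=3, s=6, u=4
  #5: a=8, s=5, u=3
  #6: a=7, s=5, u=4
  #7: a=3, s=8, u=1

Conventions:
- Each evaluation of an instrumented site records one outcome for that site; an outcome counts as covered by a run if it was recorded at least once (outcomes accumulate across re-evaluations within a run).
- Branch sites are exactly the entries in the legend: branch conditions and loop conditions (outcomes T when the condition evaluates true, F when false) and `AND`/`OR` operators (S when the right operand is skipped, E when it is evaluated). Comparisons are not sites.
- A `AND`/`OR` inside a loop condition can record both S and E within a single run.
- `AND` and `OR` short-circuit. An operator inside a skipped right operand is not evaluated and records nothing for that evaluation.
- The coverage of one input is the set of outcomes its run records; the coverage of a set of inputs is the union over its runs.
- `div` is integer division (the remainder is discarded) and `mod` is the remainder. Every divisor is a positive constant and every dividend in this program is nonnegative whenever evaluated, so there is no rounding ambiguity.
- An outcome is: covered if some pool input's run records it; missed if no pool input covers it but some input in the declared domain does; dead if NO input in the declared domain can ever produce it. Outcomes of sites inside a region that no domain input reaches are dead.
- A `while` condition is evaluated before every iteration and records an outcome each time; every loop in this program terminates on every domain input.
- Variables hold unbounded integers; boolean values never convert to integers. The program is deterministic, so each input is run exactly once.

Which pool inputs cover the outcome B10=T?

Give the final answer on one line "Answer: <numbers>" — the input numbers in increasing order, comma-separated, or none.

input #1 (a=6, s=8, u=1): misses B10=T
input #2 (a=3, s=6, u=1): covers B10=T
input #3 (a=5, s=4, u=1): misses B10=T
input #4 (a=3, s=6, u=4): covers B10=T
input #5 (a=8, s=5, u=3): misses B10=T
input #6 (a=7, s=5, u=4): misses B10=T
input #7 (a=3, s=8, u=1): covers B10=T

Answer: 2, 4, 7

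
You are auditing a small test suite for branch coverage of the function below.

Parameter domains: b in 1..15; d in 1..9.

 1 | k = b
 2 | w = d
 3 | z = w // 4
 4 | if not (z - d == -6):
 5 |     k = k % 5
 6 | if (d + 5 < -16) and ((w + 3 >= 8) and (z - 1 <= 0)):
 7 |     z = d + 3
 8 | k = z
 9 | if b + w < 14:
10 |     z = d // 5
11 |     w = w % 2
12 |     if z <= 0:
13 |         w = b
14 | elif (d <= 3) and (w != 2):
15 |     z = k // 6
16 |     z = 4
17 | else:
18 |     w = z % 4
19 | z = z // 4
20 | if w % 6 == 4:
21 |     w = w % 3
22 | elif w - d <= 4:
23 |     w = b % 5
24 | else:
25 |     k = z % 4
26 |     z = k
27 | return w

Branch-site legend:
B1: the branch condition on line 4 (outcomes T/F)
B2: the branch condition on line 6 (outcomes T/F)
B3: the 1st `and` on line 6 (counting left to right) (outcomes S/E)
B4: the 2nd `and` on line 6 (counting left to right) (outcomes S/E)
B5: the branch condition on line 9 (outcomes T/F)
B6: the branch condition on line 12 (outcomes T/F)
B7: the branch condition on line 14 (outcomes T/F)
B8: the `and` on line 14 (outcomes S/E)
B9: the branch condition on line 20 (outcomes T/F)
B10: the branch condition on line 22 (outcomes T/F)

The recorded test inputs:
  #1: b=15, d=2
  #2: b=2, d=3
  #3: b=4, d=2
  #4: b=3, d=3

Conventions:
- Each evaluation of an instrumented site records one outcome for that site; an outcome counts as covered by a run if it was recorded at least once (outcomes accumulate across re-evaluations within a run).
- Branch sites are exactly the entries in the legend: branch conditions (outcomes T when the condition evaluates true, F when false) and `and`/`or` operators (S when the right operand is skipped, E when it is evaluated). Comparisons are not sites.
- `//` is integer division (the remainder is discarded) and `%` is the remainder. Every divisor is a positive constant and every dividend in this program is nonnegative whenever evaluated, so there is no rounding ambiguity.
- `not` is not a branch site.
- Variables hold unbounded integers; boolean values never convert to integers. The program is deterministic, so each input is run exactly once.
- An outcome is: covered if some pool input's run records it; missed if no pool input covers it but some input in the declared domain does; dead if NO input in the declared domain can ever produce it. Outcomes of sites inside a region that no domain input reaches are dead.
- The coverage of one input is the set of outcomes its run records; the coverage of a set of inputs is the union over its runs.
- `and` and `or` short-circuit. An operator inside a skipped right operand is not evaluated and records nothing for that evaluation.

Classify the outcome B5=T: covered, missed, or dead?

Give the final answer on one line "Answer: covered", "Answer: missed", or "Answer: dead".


B5=T is recorded by pool input(s) 2, 3, 4 -> covered
Answer: covered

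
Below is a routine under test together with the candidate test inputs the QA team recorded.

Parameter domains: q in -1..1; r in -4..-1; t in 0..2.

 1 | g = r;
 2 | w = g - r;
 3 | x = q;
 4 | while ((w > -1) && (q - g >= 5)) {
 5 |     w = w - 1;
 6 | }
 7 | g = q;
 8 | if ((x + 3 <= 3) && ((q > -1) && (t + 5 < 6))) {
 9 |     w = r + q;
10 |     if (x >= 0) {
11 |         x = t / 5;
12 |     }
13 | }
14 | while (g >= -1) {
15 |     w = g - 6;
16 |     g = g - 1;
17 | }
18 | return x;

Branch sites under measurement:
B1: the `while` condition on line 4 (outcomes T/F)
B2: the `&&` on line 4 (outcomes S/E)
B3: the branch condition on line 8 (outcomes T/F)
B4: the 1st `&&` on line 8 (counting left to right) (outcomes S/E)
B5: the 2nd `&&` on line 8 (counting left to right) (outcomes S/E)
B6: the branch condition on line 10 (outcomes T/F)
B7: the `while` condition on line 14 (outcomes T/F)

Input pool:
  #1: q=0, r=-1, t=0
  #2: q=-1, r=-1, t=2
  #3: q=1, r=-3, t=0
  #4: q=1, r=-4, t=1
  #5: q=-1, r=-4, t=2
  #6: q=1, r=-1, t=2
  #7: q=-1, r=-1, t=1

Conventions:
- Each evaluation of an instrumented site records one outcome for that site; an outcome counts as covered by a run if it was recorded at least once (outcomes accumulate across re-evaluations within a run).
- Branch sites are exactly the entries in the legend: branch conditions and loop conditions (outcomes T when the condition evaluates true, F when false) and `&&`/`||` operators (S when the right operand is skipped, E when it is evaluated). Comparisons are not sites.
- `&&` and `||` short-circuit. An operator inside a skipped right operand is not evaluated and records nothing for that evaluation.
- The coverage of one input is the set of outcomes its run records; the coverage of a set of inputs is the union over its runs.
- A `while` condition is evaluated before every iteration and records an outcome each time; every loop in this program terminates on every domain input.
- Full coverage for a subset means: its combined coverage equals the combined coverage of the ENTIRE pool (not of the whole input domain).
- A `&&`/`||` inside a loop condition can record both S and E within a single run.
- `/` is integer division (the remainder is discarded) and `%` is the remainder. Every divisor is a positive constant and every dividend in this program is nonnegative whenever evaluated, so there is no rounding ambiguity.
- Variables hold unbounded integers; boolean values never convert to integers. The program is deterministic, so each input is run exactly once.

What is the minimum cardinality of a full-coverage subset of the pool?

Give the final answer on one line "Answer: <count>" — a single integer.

input #1, q=0, r=-1, t=0: outcomes B1=F, B2=E, B3=T, B4=E, B5=E, B6=T, B7=T, B7=F
input #2, q=-1, r=-1, t=2: outcomes B1=F, B2=E, B3=F, B4=E, B5=S, B7=T, B7=F
input #3, q=1, r=-3, t=0: outcomes B1=F, B2=E, B3=F, B4=S, B7=T, B7=F
input #4, q=1, r=-4, t=1: outcomes B1=T, B1=F, B2=S, B2=E, B3=F, B4=S, B7=T, B7=F
input #5, q=-1, r=-4, t=2: outcomes B1=F, B2=E, B3=F, B4=E, B5=S, B7=T, B7=F
input #6, q=1, r=-1, t=2: outcomes B1=F, B2=E, B3=F, B4=S, B7=T, B7=F
input #7, q=-1, r=-1, t=1: outcomes B1=F, B2=E, B3=F, B4=E, B5=S, B7=T, B7=F
pool-wide coverage (13 outcomes): B1=T, B1=F, B2=S, B2=E, B3=T, B3=F, B4=S, B4=E, B5=S, B5=E, B6=T, B7=T, B7=F
every size-1 subset falls short of the 13 outcomes (best: 8/13)
every size-2 subset falls short of the 13 outcomes (best: 12/13)
at size 3, {1, 2, 4} reaches all 13 outcomes; every lexicographically earlier size-3 subset fails

Answer: 3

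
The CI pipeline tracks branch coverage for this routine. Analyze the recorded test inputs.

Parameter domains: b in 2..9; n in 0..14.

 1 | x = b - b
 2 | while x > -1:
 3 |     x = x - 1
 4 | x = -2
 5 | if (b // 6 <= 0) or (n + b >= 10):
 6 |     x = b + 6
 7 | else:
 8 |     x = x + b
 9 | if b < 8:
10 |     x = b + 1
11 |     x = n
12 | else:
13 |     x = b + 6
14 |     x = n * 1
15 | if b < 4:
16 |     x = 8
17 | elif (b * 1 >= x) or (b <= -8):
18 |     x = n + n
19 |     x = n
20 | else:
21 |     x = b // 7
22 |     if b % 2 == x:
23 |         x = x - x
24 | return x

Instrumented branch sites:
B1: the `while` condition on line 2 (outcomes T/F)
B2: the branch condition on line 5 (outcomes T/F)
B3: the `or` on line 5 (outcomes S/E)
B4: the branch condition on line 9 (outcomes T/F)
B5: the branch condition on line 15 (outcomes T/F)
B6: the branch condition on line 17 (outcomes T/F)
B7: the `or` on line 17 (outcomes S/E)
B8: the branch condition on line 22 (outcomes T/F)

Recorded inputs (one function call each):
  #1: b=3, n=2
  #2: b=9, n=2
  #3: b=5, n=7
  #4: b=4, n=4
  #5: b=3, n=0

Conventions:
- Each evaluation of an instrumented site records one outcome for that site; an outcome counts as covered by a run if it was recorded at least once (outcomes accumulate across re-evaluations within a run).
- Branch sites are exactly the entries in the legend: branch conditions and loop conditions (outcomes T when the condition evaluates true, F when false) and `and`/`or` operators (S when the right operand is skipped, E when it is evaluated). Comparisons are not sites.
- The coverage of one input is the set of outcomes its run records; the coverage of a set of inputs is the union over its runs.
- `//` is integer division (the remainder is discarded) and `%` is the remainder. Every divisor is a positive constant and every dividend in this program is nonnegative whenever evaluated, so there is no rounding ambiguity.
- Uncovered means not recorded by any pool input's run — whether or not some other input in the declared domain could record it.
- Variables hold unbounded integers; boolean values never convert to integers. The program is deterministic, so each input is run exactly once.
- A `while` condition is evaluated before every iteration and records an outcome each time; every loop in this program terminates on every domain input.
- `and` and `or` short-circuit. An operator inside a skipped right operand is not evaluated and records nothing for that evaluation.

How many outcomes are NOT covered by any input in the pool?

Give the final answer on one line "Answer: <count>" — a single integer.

#1 (b=3, n=2) -> covered: B1=T, B1=F, B2=T, B3=S, B4=T, B5=T
#2 (b=9, n=2) -> covered: B1=T, B1=F, B2=T, B3=E, B4=F, B5=F, B6=T, B7=S
#3 (b=5, n=7) -> covered: B1=T, B1=F, B2=T, B3=S, B4=T, B5=F, B6=F, B7=E, B8=F
#4 (b=4, n=4) -> covered: B1=T, B1=F, B2=T, B3=S, B4=T, B5=F, B6=T, B7=S
#5 (b=3, n=0) -> covered: B1=T, B1=F, B2=T, B3=S, B4=T, B5=T
union over the pool: B1=T, B1=F, B2=T, B3=S, B3=E, B4=T, B4=F, B5=T, B5=F, B6=T, B6=F, B7=S, B7=E, B8=F
uncovered (2 of 16): B2=F, B8=T

Answer: 2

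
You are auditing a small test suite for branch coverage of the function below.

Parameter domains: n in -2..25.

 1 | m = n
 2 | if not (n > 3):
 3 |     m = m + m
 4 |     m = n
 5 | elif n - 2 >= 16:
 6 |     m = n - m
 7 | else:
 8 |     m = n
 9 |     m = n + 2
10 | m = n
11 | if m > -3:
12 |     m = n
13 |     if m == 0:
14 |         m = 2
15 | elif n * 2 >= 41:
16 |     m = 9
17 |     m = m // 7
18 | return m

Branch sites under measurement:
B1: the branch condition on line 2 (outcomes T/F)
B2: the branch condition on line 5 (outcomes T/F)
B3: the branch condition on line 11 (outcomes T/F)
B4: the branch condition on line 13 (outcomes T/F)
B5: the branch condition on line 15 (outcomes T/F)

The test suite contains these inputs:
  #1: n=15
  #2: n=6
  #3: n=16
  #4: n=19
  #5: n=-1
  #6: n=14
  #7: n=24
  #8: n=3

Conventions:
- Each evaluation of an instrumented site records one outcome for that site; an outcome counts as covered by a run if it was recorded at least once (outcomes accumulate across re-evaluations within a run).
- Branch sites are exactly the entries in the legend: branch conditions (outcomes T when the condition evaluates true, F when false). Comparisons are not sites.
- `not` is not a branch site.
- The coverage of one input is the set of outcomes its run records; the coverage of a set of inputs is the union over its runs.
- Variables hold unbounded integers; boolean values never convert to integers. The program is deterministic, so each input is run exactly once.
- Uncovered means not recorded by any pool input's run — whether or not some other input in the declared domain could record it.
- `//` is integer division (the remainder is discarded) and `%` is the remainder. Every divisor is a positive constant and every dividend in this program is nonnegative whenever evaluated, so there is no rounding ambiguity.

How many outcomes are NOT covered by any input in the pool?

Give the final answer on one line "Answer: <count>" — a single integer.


#1 (n=15) -> covered: B1=F, B2=F, B3=T, B4=F
#2 (n=6) -> covered: B1=F, B2=F, B3=T, B4=F
#3 (n=16) -> covered: B1=F, B2=F, B3=T, B4=F
#4 (n=19) -> covered: B1=F, B2=T, B3=T, B4=F
#5 (n=-1) -> covered: B1=T, B3=T, B4=F
#6 (n=14) -> covered: B1=F, B2=F, B3=T, B4=F
#7 (n=24) -> covered: B1=F, B2=T, B3=T, B4=F
#8 (n=3) -> covered: B1=T, B3=T, B4=F
union over the pool: B1=T, B1=F, B2=T, B2=F, B3=T, B4=F
uncovered (4 of 10): B3=F, B4=T, B5=T, B5=F
Answer: 4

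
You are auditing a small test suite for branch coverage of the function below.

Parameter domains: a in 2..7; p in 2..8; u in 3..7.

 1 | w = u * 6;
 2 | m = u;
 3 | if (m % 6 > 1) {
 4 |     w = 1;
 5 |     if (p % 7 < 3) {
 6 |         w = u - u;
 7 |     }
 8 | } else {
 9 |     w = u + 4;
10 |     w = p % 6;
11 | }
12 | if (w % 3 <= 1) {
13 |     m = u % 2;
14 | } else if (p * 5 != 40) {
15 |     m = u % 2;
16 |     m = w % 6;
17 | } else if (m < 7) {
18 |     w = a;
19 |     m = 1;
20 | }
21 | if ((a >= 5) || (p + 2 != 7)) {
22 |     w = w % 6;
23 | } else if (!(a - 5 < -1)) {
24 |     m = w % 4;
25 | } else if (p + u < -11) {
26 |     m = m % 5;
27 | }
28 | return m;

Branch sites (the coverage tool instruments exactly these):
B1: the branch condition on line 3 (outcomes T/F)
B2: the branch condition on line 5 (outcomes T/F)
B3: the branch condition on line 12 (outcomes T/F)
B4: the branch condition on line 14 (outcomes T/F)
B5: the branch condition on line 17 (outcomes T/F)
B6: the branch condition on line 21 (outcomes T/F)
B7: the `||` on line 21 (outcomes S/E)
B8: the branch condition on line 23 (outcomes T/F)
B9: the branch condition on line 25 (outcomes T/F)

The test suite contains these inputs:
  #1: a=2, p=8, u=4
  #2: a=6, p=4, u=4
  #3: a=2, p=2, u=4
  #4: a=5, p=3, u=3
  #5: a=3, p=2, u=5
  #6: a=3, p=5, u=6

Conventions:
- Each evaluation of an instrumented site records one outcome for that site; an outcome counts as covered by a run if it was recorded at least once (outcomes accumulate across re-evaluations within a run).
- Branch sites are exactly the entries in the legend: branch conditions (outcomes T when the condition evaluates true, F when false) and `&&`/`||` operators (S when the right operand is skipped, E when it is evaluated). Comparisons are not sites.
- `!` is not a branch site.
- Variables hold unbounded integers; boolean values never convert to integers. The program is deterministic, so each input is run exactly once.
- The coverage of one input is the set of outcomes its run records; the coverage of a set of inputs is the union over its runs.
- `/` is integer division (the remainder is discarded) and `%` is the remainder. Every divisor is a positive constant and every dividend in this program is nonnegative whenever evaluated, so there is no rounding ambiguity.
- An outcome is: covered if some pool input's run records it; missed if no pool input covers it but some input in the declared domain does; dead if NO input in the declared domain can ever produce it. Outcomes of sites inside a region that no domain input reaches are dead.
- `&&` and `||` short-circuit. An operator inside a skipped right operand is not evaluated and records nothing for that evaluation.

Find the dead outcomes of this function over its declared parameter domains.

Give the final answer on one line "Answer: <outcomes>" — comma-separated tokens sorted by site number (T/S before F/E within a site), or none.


exhaustive pass over the 210-input domain:
  B9=T: no domain input ever produces it -> dead
  reachable outcomes have witnesses, e.g. B1=T (e.g. a=2, p=2, u=3), B1=F (e.g. a=2, p=2, u=6), B2=T (e.g. a=2, p=2, u=3), B2=F (e.g. a=2, p=3, u=3)
Answer: B9=T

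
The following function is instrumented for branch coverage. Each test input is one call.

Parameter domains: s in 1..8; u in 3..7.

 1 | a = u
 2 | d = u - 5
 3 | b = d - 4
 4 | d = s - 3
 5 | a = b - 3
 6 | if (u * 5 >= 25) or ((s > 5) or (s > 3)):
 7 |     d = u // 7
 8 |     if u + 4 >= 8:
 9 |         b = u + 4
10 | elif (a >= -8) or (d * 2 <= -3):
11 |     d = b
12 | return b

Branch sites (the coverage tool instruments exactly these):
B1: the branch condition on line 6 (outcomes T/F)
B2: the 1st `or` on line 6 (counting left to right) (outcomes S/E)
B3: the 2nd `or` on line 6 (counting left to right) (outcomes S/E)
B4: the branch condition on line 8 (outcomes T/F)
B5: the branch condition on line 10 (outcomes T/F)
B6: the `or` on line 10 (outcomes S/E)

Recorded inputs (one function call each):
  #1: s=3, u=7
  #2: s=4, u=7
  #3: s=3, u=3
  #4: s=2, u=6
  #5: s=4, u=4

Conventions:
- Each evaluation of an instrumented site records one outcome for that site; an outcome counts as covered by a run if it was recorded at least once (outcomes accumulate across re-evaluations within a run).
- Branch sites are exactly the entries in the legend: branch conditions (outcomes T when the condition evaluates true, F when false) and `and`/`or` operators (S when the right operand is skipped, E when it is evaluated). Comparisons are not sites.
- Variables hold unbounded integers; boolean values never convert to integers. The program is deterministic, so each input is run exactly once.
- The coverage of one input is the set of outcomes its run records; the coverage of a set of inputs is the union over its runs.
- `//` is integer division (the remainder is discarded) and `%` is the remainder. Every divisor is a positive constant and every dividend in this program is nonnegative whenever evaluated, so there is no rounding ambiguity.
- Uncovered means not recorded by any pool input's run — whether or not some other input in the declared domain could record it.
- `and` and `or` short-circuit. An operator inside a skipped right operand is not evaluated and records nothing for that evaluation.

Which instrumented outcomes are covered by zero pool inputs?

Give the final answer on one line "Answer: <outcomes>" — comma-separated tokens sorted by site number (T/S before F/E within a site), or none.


#1 (s=3, u=7) -> B2->S, B1->T, B4->T; covered: B1=T, B2=S, B4=T
#2 (s=4, u=7) -> B2->S, B1->T, B4->T; covered: B1=T, B2=S, B4=T
#3 (s=3, u=3) -> B2->E, B3->E, B1->F, B6->E, B5->F; covered: B1=F, B2=E, B3=E, B5=F, B6=E
#4 (s=2, u=6) -> B2->S, B1->T, B4->T; covered: B1=T, B2=S, B4=T
#5 (s=4, u=4) -> B2->E, B3->E, B1->T, B4->T; covered: B1=T, B2=E, B3=E, B4=T
union over the pool: B1=T, B1=F, B2=S, B2=E, B3=E, B4=T, B5=F, B6=E
uncovered (4 of 12): B3=S, B4=F, B5=T, B6=S
Answer: B3=S, B4=F, B5=T, B6=S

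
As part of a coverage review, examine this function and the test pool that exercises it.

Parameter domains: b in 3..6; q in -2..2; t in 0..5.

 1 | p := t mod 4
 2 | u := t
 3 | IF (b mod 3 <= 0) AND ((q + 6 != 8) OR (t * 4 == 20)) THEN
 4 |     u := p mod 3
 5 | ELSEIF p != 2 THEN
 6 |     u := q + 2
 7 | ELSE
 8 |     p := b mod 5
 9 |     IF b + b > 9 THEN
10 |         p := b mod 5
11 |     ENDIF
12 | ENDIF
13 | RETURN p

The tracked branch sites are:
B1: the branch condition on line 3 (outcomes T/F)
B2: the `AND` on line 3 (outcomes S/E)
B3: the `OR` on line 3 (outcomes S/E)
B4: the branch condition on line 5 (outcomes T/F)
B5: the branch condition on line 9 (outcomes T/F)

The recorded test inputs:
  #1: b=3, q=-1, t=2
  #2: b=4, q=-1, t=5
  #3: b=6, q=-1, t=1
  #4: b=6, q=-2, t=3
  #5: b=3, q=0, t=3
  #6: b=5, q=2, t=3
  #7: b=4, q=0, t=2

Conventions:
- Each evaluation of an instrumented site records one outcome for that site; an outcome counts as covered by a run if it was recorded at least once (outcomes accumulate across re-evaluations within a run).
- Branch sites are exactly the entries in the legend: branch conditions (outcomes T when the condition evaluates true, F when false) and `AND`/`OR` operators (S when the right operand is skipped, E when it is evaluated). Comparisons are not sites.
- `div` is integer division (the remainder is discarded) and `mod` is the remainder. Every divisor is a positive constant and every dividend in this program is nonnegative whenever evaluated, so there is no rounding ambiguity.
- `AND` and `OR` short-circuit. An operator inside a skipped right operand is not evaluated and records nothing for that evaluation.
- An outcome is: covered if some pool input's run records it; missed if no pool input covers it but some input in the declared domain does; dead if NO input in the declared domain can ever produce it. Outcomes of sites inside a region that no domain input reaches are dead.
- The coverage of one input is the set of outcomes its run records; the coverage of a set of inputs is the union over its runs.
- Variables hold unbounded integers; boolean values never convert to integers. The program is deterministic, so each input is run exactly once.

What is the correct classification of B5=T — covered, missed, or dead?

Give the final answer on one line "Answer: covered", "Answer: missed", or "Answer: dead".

no pool input records B5=T
but domain input (b=5, q=-2, t=2) does record it -> reachable, so missed

Answer: missed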